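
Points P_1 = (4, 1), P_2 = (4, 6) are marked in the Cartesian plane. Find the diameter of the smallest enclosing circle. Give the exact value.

5

The smallest circle enclosing two points has them as diameter endpoints.
Centre = midpoint = (4, 3.5); r² = |P_1P_2|²/4 = 25/4 = 6.25.
Diameter = 2r = 2√(6.25) = 5.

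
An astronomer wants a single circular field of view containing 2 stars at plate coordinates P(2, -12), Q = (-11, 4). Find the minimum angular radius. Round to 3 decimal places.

The smallest circle enclosing two points has them as diameter endpoints.
Centre = midpoint = (-4.5, -4); r² = |PQ|²/4 = 425/4 = 106.25.
r = √(106.25) ≈ 10.308.

10.308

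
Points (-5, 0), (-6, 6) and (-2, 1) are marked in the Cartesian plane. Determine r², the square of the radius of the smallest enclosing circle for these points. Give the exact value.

7585/722

Call the three points A, B, C in the order given.
Side lengths²: AB² = 37, AC² = 10, BC² = 41.
Since BC² = 41 < 37 + 10 = 47, the triangle is acute, so the smallest enclosing circle is the circumcircle.
Circumcentre = (-167/38, 121/38), r² = 7585/722.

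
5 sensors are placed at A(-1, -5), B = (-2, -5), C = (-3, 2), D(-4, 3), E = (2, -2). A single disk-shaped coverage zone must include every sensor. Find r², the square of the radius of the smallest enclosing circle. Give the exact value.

The minimum enclosing circle of a finite set is fixed by two of the points (as a diameter) or three (as a circumcircle).
The minimum enclosing circle is determined by three boundary points: A, D, E.
Their circumcentre is (-47/22, -19/22) with r² = 4453/242.
The farthest remaining point B is at distance² 4145/242 ≤ 4453/242.

4453/242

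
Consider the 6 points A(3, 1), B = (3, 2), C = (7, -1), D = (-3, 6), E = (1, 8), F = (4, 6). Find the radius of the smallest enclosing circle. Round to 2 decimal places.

A smallest enclosing disk is always determined by at most three of the input points on its boundary.
The farthest pair is C–D with squared distance 149. The circle on this segment as diameter has centre (2, 2.5) and r² = 149/4 = 37.25.
Check A: distance² to centre = 3.25 ≤ 37.25, so it lies inside.
All remaining points lie in this disk, and no smaller disk contains both endpoints, so this is the minimum enclosing circle.
r = √(37.25) ≈ 6.10.

6.10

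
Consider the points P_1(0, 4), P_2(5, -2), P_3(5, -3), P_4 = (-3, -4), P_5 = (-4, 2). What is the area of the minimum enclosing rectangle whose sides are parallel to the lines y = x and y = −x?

77

In coordinates u = x + y, v = x − y the rectangle is axis-aligned; the map (x,y)→(u,v) scales areas by 2.
u-values: 4, 3, 2, -7, -2; range = 4 − (-7) = 11.
v-values: -4, 7, 8, 1, -6; range = 8 − (-6) = 14.
Area = (11 × 14) / 2 = 77.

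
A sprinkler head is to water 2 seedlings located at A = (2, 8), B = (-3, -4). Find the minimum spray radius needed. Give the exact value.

The smallest circle enclosing two points has them as diameter endpoints.
Centre = midpoint = (-0.5, 2); r² = |AB|²/4 = 169/4 = 42.25.
r = √(42.25) = 6.5.

6.5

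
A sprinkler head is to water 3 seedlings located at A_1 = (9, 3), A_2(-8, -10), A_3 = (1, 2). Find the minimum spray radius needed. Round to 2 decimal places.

10.70

Side lengths²: A_1A_2² = 458, A_1A_3² = 65, A_2A_3² = 225.
Since A_1A_2² = 458 ≥ 225 + 65 = 290, the angle opposite A_1A_2 is not acute, so the smallest enclosing circle has A_1A_2 as diameter.
Centre = midpoint of A_1A_2 = (0.5, -3.5), r² = 458/4 = 114.5.
r = √(114.5) ≈ 10.70.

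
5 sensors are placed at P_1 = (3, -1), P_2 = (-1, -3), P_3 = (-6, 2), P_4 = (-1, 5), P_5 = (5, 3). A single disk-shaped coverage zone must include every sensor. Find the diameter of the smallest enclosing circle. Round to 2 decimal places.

The farthest pair is P_3–P_5 with squared distance 122. The circle on this segment as diameter has centre (-0.5, 2.5) and r² = 122/4 = 30.5.
Check P_1: distance² to centre = 24.5 ≤ 30.5, so it lies inside.
All remaining points lie in this disk, and no smaller disk contains both endpoints, so this is the minimum enclosing circle.
Diameter = 2r = 2√(30.5) ≈ 11.05.

11.05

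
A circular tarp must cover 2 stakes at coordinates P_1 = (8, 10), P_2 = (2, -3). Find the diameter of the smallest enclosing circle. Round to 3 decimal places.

14.318

The smallest circle enclosing two points has them as diameter endpoints.
Centre = midpoint = (5, 3.5); r² = |P_1P_2|²/4 = 205/4 = 51.25.
Diameter = 2r = 2√(51.25) ≈ 14.318.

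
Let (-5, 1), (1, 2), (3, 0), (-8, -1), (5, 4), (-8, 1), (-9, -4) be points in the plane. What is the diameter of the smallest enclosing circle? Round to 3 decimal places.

16.125

The farthest pair is (5, 4)–(-9, -4) with squared distance 260. The circle on this segment as diameter has centre (-2, 0) and r² = 260/4 = 65.
Check (-5, 1): distance² to centre = 10 ≤ 65, so it lies inside.
All remaining points lie in this disk, and no smaller disk contains both endpoints, so this is the minimum enclosing circle.
Diameter = 2r = 2√65 ≈ 16.125.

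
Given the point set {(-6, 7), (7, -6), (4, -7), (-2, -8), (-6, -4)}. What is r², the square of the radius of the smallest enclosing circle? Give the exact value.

84.5

The minimum enclosing circle of a finite set is fixed by two of the points (as a diameter) or three (as a circumcircle).
The farthest pair is (-6, 7)–(7, -6) with squared distance 338. The circle on this segment as diameter has centre (0.5, 0.5) and r² = 338/4 = 84.5.
Check (4, -7): distance² to centre = 68.5 ≤ 84.5, so it lies inside.
All remaining points lie in this disk, and no smaller disk contains both endpoints, so this is the minimum enclosing circle.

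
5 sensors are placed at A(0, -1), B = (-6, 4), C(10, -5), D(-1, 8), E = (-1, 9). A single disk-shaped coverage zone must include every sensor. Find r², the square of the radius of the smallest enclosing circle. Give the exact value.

85.4632

The minimum enclosing circle is determined by three boundary points: B, C, E.
Their circumcentre is (2.54, 0.46) with r² = 85.4632.
The farthest remaining point D is at distance² 69.3832 ≤ 85.4632.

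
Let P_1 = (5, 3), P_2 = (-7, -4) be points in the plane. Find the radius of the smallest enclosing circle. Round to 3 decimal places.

6.946

The smallest circle enclosing two points has them as diameter endpoints.
Centre = midpoint = (-1, -0.5); r² = |P_1P_2|²/4 = 193/4 = 48.25.
r = √(48.25) ≈ 6.946.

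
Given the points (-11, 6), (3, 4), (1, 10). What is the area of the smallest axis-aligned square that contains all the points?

The bounding box has width 14 and height 6.
An axis-aligned square enclosing the set must have side ≥ max(width, height).
So the minimum side is max(14, 6) = 14.
Area = 14² = 196.

196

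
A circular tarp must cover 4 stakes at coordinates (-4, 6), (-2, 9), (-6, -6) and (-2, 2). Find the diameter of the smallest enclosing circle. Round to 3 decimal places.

15.524

The minimum enclosing circle of a finite set is fixed by two of the points (as a diameter) or three (as a circumcircle).
The farthest pair is (-2, 9)–(-6, -6) with squared distance 241. The circle on this segment as diameter has centre (-4, 1.5) and r² = 241/4 = 60.25.
Check (-4, 6): distance² to centre = 20.25 ≤ 60.25, so it lies inside.
All remaining points lie in this disk, and no smaller disk contains both endpoints, so this is the minimum enclosing circle.
Diameter = 2r = 2√(60.25) ≈ 15.524.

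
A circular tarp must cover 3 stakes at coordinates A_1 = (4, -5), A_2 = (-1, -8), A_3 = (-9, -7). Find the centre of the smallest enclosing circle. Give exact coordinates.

Side lengths²: A_1A_2² = 34, A_1A_3² = 173, A_2A_3² = 65.
Since A_1A_3² = 173 ≥ 65 + 34 = 99, the angle opposite A_1A_3 is not acute, so the smallest enclosing circle has A_1A_3 as diameter.
Centre = midpoint of A_1A_3 = (-2.5, -6), r² = 173/4 = 43.25.
Centre = (-2.5, -6).

(-2.5, -6)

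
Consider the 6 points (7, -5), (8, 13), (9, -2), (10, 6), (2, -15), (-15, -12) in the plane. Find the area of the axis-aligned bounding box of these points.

700

x ranges over [-15, 10], width 25.
y ranges over [-15, 13], height 28.
Area = 25 × 28 = 700.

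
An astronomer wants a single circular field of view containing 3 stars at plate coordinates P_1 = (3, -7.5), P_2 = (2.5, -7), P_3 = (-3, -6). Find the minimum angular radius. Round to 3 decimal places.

3.092

Side lengths²: P_1P_2² = 0.5, P_1P_3² = 38.25, P_2P_3² = 31.25.
Since P_1P_3² = 38.25 ≥ 31.25 + 0.5 = 31.75, the angle opposite P_1P_3 is not acute, so the smallest enclosing circle has P_1P_3 as diameter.
Centre = midpoint of P_1P_3 = (0, -6.75), r² = 38.25/4 = 9.5625.
r = √(9.5625) ≈ 3.092.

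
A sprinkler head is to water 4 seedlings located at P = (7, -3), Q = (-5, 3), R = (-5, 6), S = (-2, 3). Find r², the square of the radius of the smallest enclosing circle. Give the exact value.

56.25

The minimum enclosing circle of a finite set is fixed by two of the points (as a diameter) or three (as a circumcircle).
The farthest pair is P–R with squared distance 225. The circle on this segment as diameter has centre (1, 1.5) and r² = 225/4 = 56.25.
Check Q: distance² to centre = 38.25 ≤ 56.25, so it lies inside.
All remaining points lie in this disk, and no smaller disk contains both endpoints, so this is the minimum enclosing circle.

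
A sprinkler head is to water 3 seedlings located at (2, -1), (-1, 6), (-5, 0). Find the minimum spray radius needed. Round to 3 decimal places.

4.221

Call the three points A, B, C in the order given.
Side lengths²: AB² = 58, AC² = 50, BC² = 52.
Since AB² = 58 < 52 + 50 = 102, the triangle is acute, so the smallest enclosing circle is the circumcircle.
Circumcentre = (-27/23, 41/23), r² = 9425/529.
r = √(9425/529) ≈ 4.221.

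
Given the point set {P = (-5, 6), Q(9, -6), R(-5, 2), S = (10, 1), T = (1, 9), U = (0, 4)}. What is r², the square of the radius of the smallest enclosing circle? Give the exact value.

The farthest pair is P–Q with squared distance 340. The circle on this segment as diameter has centre (2, 0) and r² = 340/4 = 85.
Check R: distance² to centre = 53 ≤ 85, so it lies inside.
All remaining points lie in this disk, and no smaller disk contains both endpoints, so this is the minimum enclosing circle.

85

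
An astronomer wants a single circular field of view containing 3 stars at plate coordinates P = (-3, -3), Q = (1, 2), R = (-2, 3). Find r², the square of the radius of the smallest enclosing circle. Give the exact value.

Side lengths²: PQ² = 41, PR² = 37, QR² = 10.
Since PQ² = 41 < 37 + 10 = 47, the triangle is acute, so the smallest enclosing circle is the circumcircle.
Circumcentre = (-53/38, -7/38), r² = 7585/722.

7585/722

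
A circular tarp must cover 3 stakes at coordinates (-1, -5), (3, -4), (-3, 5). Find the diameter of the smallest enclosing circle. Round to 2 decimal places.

Call the three points A, B, C in the order given.
Side lengths²: AB² = 17, AC² = 104, BC² = 117.
Since BC² = 117 < 104 + 17 = 121, the triangle is acute, so the smallest enclosing circle is the circumcircle.
Circumcentre = (-3/14, 5/14), r² = 2873/98.
Diameter = 2r = 2√(2873/98) ≈ 10.83.

10.83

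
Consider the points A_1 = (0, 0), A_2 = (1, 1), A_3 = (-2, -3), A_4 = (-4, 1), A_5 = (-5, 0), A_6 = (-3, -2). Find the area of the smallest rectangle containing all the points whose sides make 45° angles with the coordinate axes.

21

In coordinates u = x + y, v = x − y the rectangle is axis-aligned; the map (x,y)→(u,v) scales areas by 2.
u-values: 0, 2, -5, -3, -5, -5; range = 2 − (-5) = 7.
v-values: 0, 0, 1, -5, -5, -1; range = 1 − (-5) = 6.
Area = (7 × 6) / 2 = 21.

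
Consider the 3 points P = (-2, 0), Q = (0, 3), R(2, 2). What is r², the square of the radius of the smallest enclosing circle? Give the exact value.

5

Side lengths²: PQ² = 13, PR² = 20, QR² = 5.
Since PR² = 20 ≥ 13 + 5 = 18, the angle opposite PR is not acute, so the smallest enclosing circle has PR as diameter.
Centre = midpoint of PR = (0, 1), r² = 20/4 = 5.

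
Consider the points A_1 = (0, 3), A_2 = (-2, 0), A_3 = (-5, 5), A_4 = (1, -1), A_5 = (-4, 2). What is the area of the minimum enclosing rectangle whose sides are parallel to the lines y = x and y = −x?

30

In coordinates u = x + y, v = x − y the rectangle is axis-aligned; the map (x,y)→(u,v) scales areas by 2.
u-values: 3, -2, 0, 0, -2; range = 3 − (-2) = 5.
v-values: -3, -2, -10, 2, -6; range = 2 − (-10) = 12.
Area = (5 × 12) / 2 = 30.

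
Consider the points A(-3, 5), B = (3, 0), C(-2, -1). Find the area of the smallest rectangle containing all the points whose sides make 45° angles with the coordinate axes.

In coordinates u = x + y, v = x − y the rectangle is axis-aligned; the map (x,y)→(u,v) scales areas by 2.
u-values: 2, 3, -3; range = 3 − (-3) = 6.
v-values: -8, 3, -1; range = 3 − (-8) = 11.
Area = (6 × 11) / 2 = 33.

33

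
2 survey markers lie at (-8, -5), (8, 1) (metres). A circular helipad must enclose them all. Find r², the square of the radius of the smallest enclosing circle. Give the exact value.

73

The smallest circle enclosing two points has them as diameter endpoints.
Centre = midpoint = (0, -2); r² = |(-8, -5)−(8, 1)|²/4 = 292/4 = 73.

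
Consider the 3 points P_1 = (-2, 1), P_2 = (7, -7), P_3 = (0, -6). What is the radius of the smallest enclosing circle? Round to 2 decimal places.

6.02

Side lengths²: P_1P_2² = 145, P_1P_3² = 53, P_2P_3² = 50.
Since P_1P_2² = 145 ≥ 53 + 50 = 103, the angle opposite P_1P_2 is not acute, so the smallest enclosing circle has P_1P_2 as diameter.
Centre = midpoint of P_1P_2 = (2.5, -3), r² = 145/4 = 36.25.
r = √(36.25) ≈ 6.02.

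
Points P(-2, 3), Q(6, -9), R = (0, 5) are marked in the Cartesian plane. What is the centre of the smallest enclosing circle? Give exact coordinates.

Side lengths²: PQ² = 208, PR² = 8, QR² = 232.
Since QR² = 232 ≥ 208 + 8 = 216, the angle opposite QR is not acute, so the smallest enclosing circle has QR as diameter.
Centre = midpoint of QR = (3, -2), r² = 232/4 = 58.
Centre = (3, -2).

(3, -2)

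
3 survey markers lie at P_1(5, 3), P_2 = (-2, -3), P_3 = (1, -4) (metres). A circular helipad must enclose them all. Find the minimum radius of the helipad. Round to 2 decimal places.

4.61

Side lengths²: P_1P_2² = 85, P_1P_3² = 65, P_2P_3² = 10.
Since P_1P_2² = 85 ≥ 65 + 10 = 75, the angle opposite P_1P_2 is not acute, so the smallest enclosing circle has P_1P_2 as diameter.
Centre = midpoint of P_1P_2 = (1.5, 0), r² = 85/4 = 21.25.
r = √(21.25) ≈ 4.61.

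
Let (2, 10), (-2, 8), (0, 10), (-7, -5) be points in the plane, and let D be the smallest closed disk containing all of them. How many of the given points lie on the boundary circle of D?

2

The minimum enclosing circle of a finite set is fixed by two of the points (as a diameter) or three (as a circumcircle).
The farthest pair is (2, 10)–(-7, -5) with squared distance 306. The circle on this segment as diameter has centre (-2.5, 2.5) and r² = 306/4 = 76.5.
Check (-2, 8): distance² to centre = 30.5 ≤ 76.5, so it lies inside.
All remaining points lie in this disk, and no smaller disk contains both endpoints, so this is the minimum enclosing circle.
The points at distance exactly r from the centre are (2, 10), (-7, -5) — 2 points.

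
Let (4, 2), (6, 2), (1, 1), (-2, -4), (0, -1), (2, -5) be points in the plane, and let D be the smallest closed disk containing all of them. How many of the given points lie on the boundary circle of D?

The minimum enclosing circle of a finite set is fixed by two of the points (as a diameter) or three (as a circumcircle).
The farthest pair is (6, 2)–(-2, -4) with squared distance 100. The circle on this segment as diameter has centre (2, -1) and r² = 100/4 = 25.
Check (4, 2): distance² to centre = 13 ≤ 25, so it lies inside.
All remaining points lie in this disk, and no smaller disk contains both endpoints, so this is the minimum enclosing circle.
The points at distance exactly r from the centre are (6, 2), (-2, -4) — 2 points.

2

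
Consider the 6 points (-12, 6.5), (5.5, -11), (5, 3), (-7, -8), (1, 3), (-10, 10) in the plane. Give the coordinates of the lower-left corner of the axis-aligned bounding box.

x-range [-12, 5.5], y-range [-11, 10].
The lower-left corner is (-12, -11).

(-12, -11)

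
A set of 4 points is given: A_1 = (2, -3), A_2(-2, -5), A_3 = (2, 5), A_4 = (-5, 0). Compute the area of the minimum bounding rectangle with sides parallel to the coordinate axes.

x ranges over [-5, 2], width 7.
y ranges over [-5, 5], height 10.
Area = 7 × 10 = 70.

70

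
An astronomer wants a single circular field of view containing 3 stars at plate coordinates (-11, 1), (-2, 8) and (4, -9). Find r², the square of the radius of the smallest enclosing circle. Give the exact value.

Call the three points A, B, C in the order given.
Side lengths²: AB² = 130, AC² = 325, BC² = 325.
Since BC² = 325 < 325 + 130 = 455, the triangle is acute, so the smallest enclosing circle is the circumcircle.
Circumcentre = (-11/6, -1.5), r² = 1625/18.

1625/18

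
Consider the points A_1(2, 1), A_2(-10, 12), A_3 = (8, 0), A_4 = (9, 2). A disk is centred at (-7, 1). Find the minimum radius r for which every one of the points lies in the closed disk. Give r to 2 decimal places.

The required radius is the distance from (-7, 1) to the farthest point.
Squared distances: 81, 130, 226, 257.
Maximum is 257, attained at A_4.
r = √257 ≈ 16.03.

16.03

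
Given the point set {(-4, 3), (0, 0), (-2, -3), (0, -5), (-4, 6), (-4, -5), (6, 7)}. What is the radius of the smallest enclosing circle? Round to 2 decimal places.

7.81

A smallest enclosing disk is always determined by at most three of the input points on its boundary.
The farthest pair is (-4, -5)–(6, 7) with squared distance 244. The circle on this segment as diameter has centre (1, 1) and r² = 244/4 = 61.
Check (-4, 3): distance² to centre = 29 ≤ 61, so it lies inside.
All remaining points lie in this disk, and no smaller disk contains both endpoints, so this is the minimum enclosing circle.
r = √61 ≈ 7.81.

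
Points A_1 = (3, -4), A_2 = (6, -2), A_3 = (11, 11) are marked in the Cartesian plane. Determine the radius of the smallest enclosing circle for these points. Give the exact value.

Side lengths²: A_1A_2² = 13, A_1A_3² = 289, A_2A_3² = 194.
Since A_1A_3² = 289 ≥ 194 + 13 = 207, the angle opposite A_1A_3 is not acute, so the smallest enclosing circle has A_1A_3 as diameter.
Centre = midpoint of A_1A_3 = (7, 3.5), r² = 289/4 = 72.25.
r = √(72.25) = 8.5.

8.5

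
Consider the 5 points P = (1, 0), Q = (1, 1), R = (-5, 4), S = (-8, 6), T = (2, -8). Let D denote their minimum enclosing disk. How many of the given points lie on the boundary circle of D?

The farthest pair is S–T with squared distance 296. The circle on this segment as diameter has centre (-3, -1) and r² = 296/4 = 74.
Check P: distance² to centre = 17 ≤ 74, so it lies inside.
All remaining points lie in this disk, and no smaller disk contains both endpoints, so this is the minimum enclosing circle.
The points at distance exactly r from the centre are S, T — 2 points.

2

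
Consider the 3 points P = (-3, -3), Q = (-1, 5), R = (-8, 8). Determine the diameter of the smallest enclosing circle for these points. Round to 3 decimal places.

Side lengths²: PQ² = 68, PR² = 146, QR² = 58.
Since PR² = 146 ≥ 68 + 58 = 126, the angle opposite PR is not acute, so the smallest enclosing circle has PR as diameter.
Centre = midpoint of PR = (-5.5, 2.5), r² = 146/4 = 36.5.
Diameter = 2r = 2√(36.5) ≈ 12.083.

12.083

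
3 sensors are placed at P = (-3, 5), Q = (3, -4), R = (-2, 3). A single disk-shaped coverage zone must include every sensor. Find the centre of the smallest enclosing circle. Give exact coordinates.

(0, 0.5)

Side lengths²: PQ² = 117, PR² = 5, QR² = 74.
Since PQ² = 117 ≥ 74 + 5 = 79, the angle opposite PQ is not acute, so the smallest enclosing circle has PQ as diameter.
Centre = midpoint of PQ = (0, 0.5), r² = 117/4 = 29.25.
Centre = (0, 0.5).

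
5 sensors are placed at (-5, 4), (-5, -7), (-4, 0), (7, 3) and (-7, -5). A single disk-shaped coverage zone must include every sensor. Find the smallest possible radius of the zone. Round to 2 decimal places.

8.06

The farthest pair is (7, 3)–(-7, -5) with squared distance 260. The circle on this segment as diameter has centre (0, -1) and r² = 260/4 = 65.
Check (-5, 4): distance² to centre = 50 ≤ 65, so it lies inside.
All remaining points lie in this disk, and no smaller disk contains both endpoints, so this is the minimum enclosing circle.
r = √65 ≈ 8.06.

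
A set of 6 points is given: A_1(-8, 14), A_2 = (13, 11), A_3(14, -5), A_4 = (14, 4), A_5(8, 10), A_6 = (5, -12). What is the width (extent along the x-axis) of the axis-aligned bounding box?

22

max x = 14, min x = -8, so width = 22.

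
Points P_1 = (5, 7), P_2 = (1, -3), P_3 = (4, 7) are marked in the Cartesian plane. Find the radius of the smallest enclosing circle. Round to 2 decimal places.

Side lengths²: P_1P_2² = 116, P_1P_3² = 1, P_2P_3² = 109.
Since P_1P_2² = 116 ≥ 109 + 1 = 110, the angle opposite P_1P_2 is not acute, so the smallest enclosing circle has P_1P_2 as diameter.
Centre = midpoint of P_1P_2 = (3, 2), r² = 116/4 = 29.
r = √29 ≈ 5.39.

5.39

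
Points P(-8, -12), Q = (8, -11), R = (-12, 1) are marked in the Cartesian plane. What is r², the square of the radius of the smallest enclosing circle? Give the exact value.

136

Side lengths²: PQ² = 257, PR² = 185, QR² = 544.
Since QR² = 544 ≥ 257 + 185 = 442, the angle opposite QR is not acute, so the smallest enclosing circle has QR as diameter.
Centre = midpoint of QR = (-2, -5), r² = 544/4 = 136.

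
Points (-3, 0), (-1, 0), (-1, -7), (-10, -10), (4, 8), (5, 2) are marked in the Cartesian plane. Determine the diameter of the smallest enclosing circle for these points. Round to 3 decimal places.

22.804

A smallest enclosing disk is always determined by at most three of the input points on its boundary.
The farthest pair is (-10, -10)–(4, 8) with squared distance 520. The circle on this segment as diameter has centre (-3, -1) and r² = 520/4 = 130.
Check (-3, 0): distance² to centre = 1 ≤ 130, so it lies inside.
All remaining points lie in this disk, and no smaller disk contains both endpoints, so this is the minimum enclosing circle.
Diameter = 2r = 2√130 ≈ 22.804.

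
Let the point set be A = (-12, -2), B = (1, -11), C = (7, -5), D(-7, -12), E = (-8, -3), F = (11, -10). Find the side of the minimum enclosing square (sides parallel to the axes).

The bounding box has width 23 and height 10.
An axis-aligned square enclosing the set must have side ≥ max(width, height).
So the minimum side is max(23, 10) = 23.

23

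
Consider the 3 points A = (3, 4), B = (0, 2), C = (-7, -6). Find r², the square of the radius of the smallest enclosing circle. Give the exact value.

Side lengths²: AB² = 13, AC² = 200, BC² = 113.
Since AC² = 200 ≥ 113 + 13 = 126, the angle opposite AC is not acute, so the smallest enclosing circle has AC as diameter.
Centre = midpoint of AC = (-2, -1), r² = 200/4 = 50.

50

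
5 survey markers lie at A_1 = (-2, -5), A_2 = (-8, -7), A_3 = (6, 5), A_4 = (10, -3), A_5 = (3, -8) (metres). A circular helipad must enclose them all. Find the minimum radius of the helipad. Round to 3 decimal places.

The minimum enclosing circle is determined by three boundary points: A_2, A_3, A_4.
Their circumcentre is (0.5, -2.75) with r² = 90.3125.
The farthest remaining point A_5 is at distance² 33.8125 ≤ 90.3125.
r = √(90.3125) ≈ 9.503.

9.503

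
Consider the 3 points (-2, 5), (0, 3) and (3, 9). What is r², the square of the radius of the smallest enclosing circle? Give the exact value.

Call the three points A, B, C in the order given.
Side lengths²: AB² = 8, AC² = 41, BC² = 45.
Since BC² = 45 < 41 + 8 = 49, the triangle is acute, so the smallest enclosing circle is the circumcircle.
Circumcentre = (7/6, 37/6), r² = 205/18.

205/18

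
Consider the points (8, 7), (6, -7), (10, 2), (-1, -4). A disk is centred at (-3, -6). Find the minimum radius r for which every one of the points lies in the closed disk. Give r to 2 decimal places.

The required radius is the distance from (-3, -6) to the farthest point.
Squared distances: 290, 82, 233, 8.
Maximum is 290, attained at (8, 7).
r = √290 ≈ 17.03.

17.03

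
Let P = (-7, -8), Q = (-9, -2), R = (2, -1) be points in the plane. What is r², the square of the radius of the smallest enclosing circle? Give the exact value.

19825/578

Side lengths²: PQ² = 40, PR² = 130, QR² = 122.
Since PR² = 130 < 122 + 40 = 162, the triangle is acute, so the smallest enclosing circle is the circumcircle.
Circumcentre = (-113/34, -117/34), r² = 19825/578.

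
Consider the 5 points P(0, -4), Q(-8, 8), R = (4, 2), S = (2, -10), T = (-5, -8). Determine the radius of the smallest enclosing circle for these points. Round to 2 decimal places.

10.30

By Welzl's lemma the MEC is supported by two points (diametrically opposite) or three points (on a circumcircle).
The farthest pair is Q–S with squared distance 424. The circle on this segment as diameter has centre (-3, -1) and r² = 424/4 = 106.
Check P: distance² to centre = 18 ≤ 106, so it lies inside.
All remaining points lie in this disk, and no smaller disk contains both endpoints, so this is the minimum enclosing circle.
r = √106 ≈ 10.30.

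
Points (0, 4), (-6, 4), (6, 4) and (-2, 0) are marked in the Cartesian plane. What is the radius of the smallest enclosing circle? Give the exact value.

A smallest enclosing disk is always determined by at most three of the input points on its boundary.
The farthest pair is (-6, 4)–(6, 4) with squared distance 144. The circle on this segment as diameter has centre (0, 4) and r² = 144/4 = 36.
Check (0, 4): distance² to centre = 0 ≤ 36, so it lies inside.
All remaining points lie in this disk, and no smaller disk contains both endpoints, so this is the minimum enclosing circle.
r = √36 = 6.

6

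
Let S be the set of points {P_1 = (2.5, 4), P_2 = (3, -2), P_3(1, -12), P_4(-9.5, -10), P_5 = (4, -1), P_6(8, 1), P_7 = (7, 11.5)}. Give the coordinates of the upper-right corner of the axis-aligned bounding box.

(8, 11.5)

x-range [-9.5, 8], y-range [-12, 11.5].
The upper-right corner is (8, 11.5).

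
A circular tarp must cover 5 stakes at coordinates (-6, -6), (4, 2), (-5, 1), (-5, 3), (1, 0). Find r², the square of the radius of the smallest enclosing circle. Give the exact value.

41

The minimum enclosing circle of a finite set is fixed by two of the points (as a diameter) or three (as a circumcircle).
The farthest pair is (-6, -6)–(4, 2) with squared distance 164. The circle on this segment as diameter has centre (-1, -2) and r² = 164/4 = 41.
Check (-5, 1): distance² to centre = 25 ≤ 41, so it lies inside.
All remaining points lie in this disk, and no smaller disk contains both endpoints, so this is the minimum enclosing circle.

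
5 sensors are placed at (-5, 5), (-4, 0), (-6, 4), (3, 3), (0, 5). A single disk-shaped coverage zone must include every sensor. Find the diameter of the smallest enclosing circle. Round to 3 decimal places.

9.055

By Welzl's lemma the MEC is supported by two points (diametrically opposite) or three points (on a circumcircle).
The farthest pair is (-6, 4)–(3, 3) with squared distance 82. The circle on this segment as diameter has centre (-1.5, 3.5) and r² = 82/4 = 20.5.
Check (-5, 5): distance² to centre = 14.5 ≤ 20.5, so it lies inside.
All remaining points lie in this disk, and no smaller disk contains both endpoints, so this is the minimum enclosing circle.
Diameter = 2r = 2√(20.5) ≈ 9.055.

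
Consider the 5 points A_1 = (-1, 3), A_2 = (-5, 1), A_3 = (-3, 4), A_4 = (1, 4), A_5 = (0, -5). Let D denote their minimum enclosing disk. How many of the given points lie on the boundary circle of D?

3

The minimum enclosing circle is determined by three boundary points: A_3, A_4, A_5.
Their circumcentre is (-1, -1/3) with r² = 205/9.
The farthest remaining point A_2 is at distance² 160/9 ≤ 205/9.
The points at distance exactly r from the centre are A_3, A_4, A_5 — 3 points.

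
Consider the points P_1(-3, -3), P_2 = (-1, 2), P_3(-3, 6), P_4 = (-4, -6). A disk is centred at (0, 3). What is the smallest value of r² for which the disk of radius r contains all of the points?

The required radius is the distance from (0, 3) to the farthest point.
Squared distances: 45, 2, 18, 97.
Maximum is 97, attained at P_4.

97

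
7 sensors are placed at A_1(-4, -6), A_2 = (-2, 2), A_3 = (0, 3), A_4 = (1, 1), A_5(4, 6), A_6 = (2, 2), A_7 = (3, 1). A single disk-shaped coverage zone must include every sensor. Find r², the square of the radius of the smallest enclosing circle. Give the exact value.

The farthest pair is A_1–A_5 with squared distance 208. The circle on this segment as diameter has centre (0, 0) and r² = 208/4 = 52.
Check A_2: distance² to centre = 8 ≤ 52, so it lies inside.
All remaining points lie in this disk, and no smaller disk contains both endpoints, so this is the minimum enclosing circle.

52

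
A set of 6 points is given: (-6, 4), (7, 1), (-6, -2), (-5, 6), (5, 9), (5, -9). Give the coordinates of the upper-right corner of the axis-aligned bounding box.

(7, 9)

x-range [-6, 7], y-range [-9, 9].
The upper-right corner is (7, 9).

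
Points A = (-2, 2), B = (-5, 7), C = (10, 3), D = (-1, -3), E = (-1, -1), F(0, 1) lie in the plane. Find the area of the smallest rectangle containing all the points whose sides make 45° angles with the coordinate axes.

In coordinates u = x + y, v = x − y the rectangle is axis-aligned; the map (x,y)→(u,v) scales areas by 2.
u-values: 0, 2, 13, -4, -2, 1; range = 13 − (-4) = 17.
v-values: -4, -12, 7, 2, 0, -1; range = 7 − (-12) = 19.
Area = (17 × 19) / 2 = 161.5.

161.5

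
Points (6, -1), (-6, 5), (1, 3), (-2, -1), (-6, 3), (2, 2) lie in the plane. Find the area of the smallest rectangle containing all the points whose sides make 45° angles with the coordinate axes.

72

In coordinates u = x + y, v = x − y the rectangle is axis-aligned; the map (x,y)→(u,v) scales areas by 2.
u-values: 5, -1, 4, -3, -3, 4; range = 5 − (-3) = 8.
v-values: 7, -11, -2, -1, -9, 0; range = 7 − (-11) = 18.
Area = (8 × 18) / 2 = 72.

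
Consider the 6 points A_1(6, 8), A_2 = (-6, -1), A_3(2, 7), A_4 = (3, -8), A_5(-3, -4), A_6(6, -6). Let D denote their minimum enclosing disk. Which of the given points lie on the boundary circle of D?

The minimum enclosing circle of a finite set is fixed by two of the points (as a diameter) or three (as a circumcircle).
The minimum enclosing circle is determined by three boundary points: A_1, A_2, A_4.
Their circumcentre is (51/22, 9/22) with r² = 17225/242.
The farthest remaining point A_6 is at distance² 13221/242 ≤ 17225/242.
The points at distance exactly r from the centre are A_1, A_2, A_4 — 3 points.

A_1, A_2, A_4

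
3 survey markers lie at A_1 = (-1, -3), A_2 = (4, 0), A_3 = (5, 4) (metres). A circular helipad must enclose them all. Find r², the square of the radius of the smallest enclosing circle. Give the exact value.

Side lengths²: A_1A_2² = 34, A_1A_3² = 85, A_2A_3² = 17.
Since A_1A_3² = 85 ≥ 34 + 17 = 51, the angle opposite A_1A_3 is not acute, so the smallest enclosing circle has A_1A_3 as diameter.
Centre = midpoint of A_1A_3 = (2, 0.5), r² = 85/4 = 21.25.

21.25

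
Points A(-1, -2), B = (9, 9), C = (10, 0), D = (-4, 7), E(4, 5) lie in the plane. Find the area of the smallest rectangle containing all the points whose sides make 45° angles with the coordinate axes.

In coordinates u = x + y, v = x − y the rectangle is axis-aligned; the map (x,y)→(u,v) scales areas by 2.
u-values: -3, 18, 10, 3, 9; range = 18 − (-3) = 21.
v-values: 1, 0, 10, -11, -1; range = 10 − (-11) = 21.
Area = (21 × 21) / 2 = 220.5.

220.5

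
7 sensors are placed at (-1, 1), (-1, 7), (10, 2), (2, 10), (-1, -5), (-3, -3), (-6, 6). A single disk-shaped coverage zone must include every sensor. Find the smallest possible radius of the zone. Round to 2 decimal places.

A smallest enclosing disk is always determined by at most three of the input points on its boundary.
The minimum enclosing circle is determined by three boundary points: (10, 2), (-1, -5), (-6, 6).
Their circumcentre is (67/39, 112/39) with r² = 105485/1521.
The farthest remaining point (-3, -3) is at distance² 86297/1521 ≤ 105485/1521.
r = √(105485/1521) ≈ 8.33.

8.33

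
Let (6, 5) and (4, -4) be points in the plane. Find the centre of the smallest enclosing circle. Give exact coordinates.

The smallest circle enclosing two points has them as diameter endpoints.
Centre = midpoint = (5, 0.5); r² = |(6, 5)−(4, -4)|²/4 = 85/4 = 21.25.
Centre = (5, 0.5).

(5, 0.5)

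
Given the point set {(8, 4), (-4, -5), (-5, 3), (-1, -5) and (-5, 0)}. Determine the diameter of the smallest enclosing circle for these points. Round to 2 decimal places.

The minimum enclosing circle is determined by three boundary points: (8, 4), (-4, -5), (-5, 3).
Their circumcentre is (25/14, -3/14) with r² = 5525/98.
The farthest remaining point (-5, 0) is at distance² 4517/98 ≤ 5525/98.
Diameter = 2r = 2√(5525/98) ≈ 15.02.

15.02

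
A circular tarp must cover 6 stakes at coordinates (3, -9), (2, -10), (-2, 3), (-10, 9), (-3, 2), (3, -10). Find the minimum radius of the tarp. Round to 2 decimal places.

The minimum enclosing circle of a finite set is fixed by two of the points (as a diameter) or three (as a circumcircle).
The farthest pair is (-10, 9)–(3, -10) with squared distance 530. The circle on this segment as diameter has centre (-3.5, -0.5) and r² = 530/4 = 132.5.
Check (3, -9): distance² to centre = 114.5 ≤ 132.5, so it lies inside.
All remaining points lie in this disk, and no smaller disk contains both endpoints, so this is the minimum enclosing circle.
r = √(132.5) ≈ 11.51.

11.51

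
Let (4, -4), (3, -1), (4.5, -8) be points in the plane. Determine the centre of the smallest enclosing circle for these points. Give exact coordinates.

Call the three points A, B, C in the order given.
Side lengths²: AB² = 10, AC² = 16.25, BC² = 51.25.
Since BC² = 51.25 ≥ 16.25 + 10 = 26.25, the angle opposite BC is not acute, so the smallest enclosing circle has BC as diameter.
Centre = midpoint of BC = (3.75, -4.5), r² = 51.25/4 = 12.8125.
Centre = (3.75, -4.5).

(3.75, -4.5)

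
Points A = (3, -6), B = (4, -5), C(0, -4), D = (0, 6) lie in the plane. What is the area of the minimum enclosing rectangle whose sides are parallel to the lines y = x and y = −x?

In coordinates u = x + y, v = x − y the rectangle is axis-aligned; the map (x,y)→(u,v) scales areas by 2.
u-values: -3, -1, -4, 6; range = 6 − (-4) = 10.
v-values: 9, 9, 4, -6; range = 9 − (-6) = 15.
Area = (10 × 15) / 2 = 75.

75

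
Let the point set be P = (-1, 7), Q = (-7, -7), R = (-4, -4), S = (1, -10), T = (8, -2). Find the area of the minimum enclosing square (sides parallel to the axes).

The bounding box has width 15 and height 17.
An axis-aligned square enclosing the set must have side ≥ max(width, height).
So the minimum side is max(15, 17) = 17.
Area = 17² = 289.

289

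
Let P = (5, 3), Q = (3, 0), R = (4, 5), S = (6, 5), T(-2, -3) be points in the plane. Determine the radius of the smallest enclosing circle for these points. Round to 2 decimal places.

A smallest enclosing disk is always determined by at most three of the input points on its boundary.
The farthest pair is S–T with squared distance 128. The circle on this segment as diameter has centre (2, 1) and r² = 128/4 = 32.
Check P: distance² to centre = 13 ≤ 32, so it lies inside.
All remaining points lie in this disk, and no smaller disk contains both endpoints, so this is the minimum enclosing circle.
r = √32 ≈ 5.66.

5.66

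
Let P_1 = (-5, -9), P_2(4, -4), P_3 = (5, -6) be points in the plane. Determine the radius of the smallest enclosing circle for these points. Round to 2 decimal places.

5.23

Side lengths²: P_1P_2² = 106, P_1P_3² = 109, P_2P_3² = 5.
Since P_1P_3² = 109 < 106 + 5 = 111, the triangle is acute, so the smallest enclosing circle is the circumcircle.
Circumcentre = (-3/46, -335/46), r² = 28885/1058.
r = √(28885/1058) ≈ 5.23.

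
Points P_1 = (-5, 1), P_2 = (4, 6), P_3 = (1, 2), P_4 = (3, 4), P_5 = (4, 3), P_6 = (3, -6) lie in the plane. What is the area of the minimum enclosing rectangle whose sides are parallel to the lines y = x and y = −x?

105

In coordinates u = x + y, v = x − y the rectangle is axis-aligned; the map (x,y)→(u,v) scales areas by 2.
u-values: -4, 10, 3, 7, 7, -3; range = 10 − (-4) = 14.
v-values: -6, -2, -1, -1, 1, 9; range = 9 − (-6) = 15.
Area = (14 × 15) / 2 = 105.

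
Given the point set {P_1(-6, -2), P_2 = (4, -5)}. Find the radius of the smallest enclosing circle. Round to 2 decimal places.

5.22

The smallest circle enclosing two points has them as diameter endpoints.
Centre = midpoint = (-1, -3.5); r² = |P_1P_2|²/4 = 109/4 = 27.25.
r = √(27.25) ≈ 5.22.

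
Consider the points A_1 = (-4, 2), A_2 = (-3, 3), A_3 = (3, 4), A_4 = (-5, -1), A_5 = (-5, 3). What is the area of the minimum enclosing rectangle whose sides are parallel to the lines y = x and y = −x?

In coordinates u = x + y, v = x − y the rectangle is axis-aligned; the map (x,y)→(u,v) scales areas by 2.
u-values: -2, 0, 7, -6, -2; range = 7 − (-6) = 13.
v-values: -6, -6, -1, -4, -8; range = -1 − (-8) = 7.
Area = (13 × 7) / 2 = 45.5.

45.5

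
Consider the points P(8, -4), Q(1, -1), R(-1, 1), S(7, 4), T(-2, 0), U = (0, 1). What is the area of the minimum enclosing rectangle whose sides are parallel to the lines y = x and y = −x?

In coordinates u = x + y, v = x − y the rectangle is axis-aligned; the map (x,y)→(u,v) scales areas by 2.
u-values: 4, 0, 0, 11, -2, 1; range = 11 − (-2) = 13.
v-values: 12, 2, -2, 3, -2, -1; range = 12 − (-2) = 14.
Area = (13 × 14) / 2 = 91.

91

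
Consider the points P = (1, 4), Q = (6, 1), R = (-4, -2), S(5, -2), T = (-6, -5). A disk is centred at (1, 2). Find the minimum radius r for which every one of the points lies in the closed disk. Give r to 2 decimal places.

9.90

The required radius is the distance from (1, 2) to the farthest point.
Squared distances: 4, 26, 41, 32, 98.
Maximum is 98, attained at T.
r = √98 ≈ 9.90.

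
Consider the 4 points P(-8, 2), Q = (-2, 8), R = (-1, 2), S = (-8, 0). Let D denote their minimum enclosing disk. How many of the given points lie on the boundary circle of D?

A smallest enclosing disk is always determined by at most three of the input points on its boundary.
The farthest pair is Q–S with squared distance 100. The circle on this segment as diameter has centre (-5, 4) and r² = 100/4 = 25.
Check P: distance² to centre = 13 ≤ 25, so it lies inside.
All remaining points lie in this disk, and no smaller disk contains both endpoints, so this is the minimum enclosing circle.
The points at distance exactly r from the centre are Q, S — 2 points.

2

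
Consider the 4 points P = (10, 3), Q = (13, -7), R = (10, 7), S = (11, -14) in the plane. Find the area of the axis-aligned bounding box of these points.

63

x ranges over [10, 13], width 3.
y ranges over [-14, 7], height 21.
Area = 3 × 21 = 63.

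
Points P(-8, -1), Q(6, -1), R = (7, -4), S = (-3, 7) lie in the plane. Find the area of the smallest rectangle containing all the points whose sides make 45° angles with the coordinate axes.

147

In coordinates u = x + y, v = x − y the rectangle is axis-aligned; the map (x,y)→(u,v) scales areas by 2.
u-values: -9, 5, 3, 4; range = 5 − (-9) = 14.
v-values: -7, 7, 11, -10; range = 11 − (-10) = 21.
Area = (14 × 21) / 2 = 147.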